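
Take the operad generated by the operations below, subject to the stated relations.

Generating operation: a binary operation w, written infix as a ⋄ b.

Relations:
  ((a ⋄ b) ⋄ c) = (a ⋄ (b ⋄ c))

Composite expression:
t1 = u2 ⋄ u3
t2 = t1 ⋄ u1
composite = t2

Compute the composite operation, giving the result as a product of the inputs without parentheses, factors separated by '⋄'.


The w-tree's shape is irrelevant; the u-reading-order decides.
(u2 ⋄ u3) collapses to u2 ⋄ u3
((u2 ⋄ u3) ⋄ u1) collapses to u2 ⋄ u3 ⋄ u1

u2 ⋄ u3 ⋄ u1


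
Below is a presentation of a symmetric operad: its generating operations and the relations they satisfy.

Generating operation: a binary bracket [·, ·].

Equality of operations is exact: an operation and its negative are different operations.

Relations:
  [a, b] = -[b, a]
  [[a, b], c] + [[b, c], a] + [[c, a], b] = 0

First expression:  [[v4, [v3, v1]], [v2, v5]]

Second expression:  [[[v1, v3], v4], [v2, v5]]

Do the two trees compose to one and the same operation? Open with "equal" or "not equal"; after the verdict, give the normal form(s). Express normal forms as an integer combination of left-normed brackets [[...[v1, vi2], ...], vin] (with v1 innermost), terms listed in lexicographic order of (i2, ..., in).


equal; the common form is [[[[v1, v3], v4], v2], v5] - [[[[v1, v3], v4], v5], v2]


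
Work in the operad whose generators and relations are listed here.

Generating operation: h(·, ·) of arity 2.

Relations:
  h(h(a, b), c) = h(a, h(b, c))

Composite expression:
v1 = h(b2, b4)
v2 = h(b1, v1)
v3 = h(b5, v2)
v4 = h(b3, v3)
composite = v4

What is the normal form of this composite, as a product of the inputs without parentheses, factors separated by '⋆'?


b3 ⋆ b5 ⋆ b1 ⋆ b2 ⋆ b4

The h-tree's shape is irrelevant; the b-reading-order decides.
h(b2, b4) reduces to b2 ⋆ b4
h(b1, h(b2, b4)) reduces to b1 ⋆ b2 ⋆ b4
h(b5, h(b1, h(b2, b4))) reduces to b5 ⋆ b1 ⋆ b2 ⋆ b4
h(b3, h(b5, h(b1, h(b2, b4)))) reduces to b3 ⋆ b5 ⋆ b1 ⋆ b2 ⋆ b4


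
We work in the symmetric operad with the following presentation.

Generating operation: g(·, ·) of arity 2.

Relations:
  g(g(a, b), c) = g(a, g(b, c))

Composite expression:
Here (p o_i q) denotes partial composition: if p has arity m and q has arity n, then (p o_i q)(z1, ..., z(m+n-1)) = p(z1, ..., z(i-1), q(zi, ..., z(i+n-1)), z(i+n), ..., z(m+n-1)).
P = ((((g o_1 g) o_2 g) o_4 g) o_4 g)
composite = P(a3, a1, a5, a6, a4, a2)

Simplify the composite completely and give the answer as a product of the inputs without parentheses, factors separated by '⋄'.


a3 ⋄ a1 ⋄ a5 ⋄ a6 ⋄ a4 ⋄ a2


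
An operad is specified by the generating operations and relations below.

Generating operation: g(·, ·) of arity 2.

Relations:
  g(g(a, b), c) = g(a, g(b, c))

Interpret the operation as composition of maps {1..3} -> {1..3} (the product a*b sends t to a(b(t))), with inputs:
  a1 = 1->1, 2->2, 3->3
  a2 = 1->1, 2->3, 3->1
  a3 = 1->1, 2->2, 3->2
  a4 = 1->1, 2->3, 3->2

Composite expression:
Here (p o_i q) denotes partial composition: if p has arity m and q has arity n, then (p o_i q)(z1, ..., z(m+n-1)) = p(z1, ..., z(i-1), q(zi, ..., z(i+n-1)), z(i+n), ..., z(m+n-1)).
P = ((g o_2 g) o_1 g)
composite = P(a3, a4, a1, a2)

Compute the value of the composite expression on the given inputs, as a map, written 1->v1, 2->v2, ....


1->1, 2->2, 3->1

g(a3, a4) = 1->1, 2->2, 3->2
g(a1, a2) = 1->1, 2->3, 3->1
g(g(a3, a4), g(a1, a2)) = 1->1, 2->2, 3->1


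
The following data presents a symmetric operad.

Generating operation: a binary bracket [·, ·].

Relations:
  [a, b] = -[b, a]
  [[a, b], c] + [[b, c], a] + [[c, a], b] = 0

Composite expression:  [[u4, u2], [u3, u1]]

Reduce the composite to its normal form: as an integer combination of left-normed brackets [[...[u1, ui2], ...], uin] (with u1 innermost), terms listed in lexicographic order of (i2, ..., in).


-[[[u1, u3], u2], u4] + [[[u1, u3], u4], u2]

A multilinear Lie element is pinned by u1-initial words (u1 innermost).
Composite bracket: [[u4, u2], [u3, u1]]
Full expansion: 8 signed words from ab - ba (2^3 = 8).
Only words starting with u1 matter:
  sign of u1u3u2u4 is -1, so it contributes -[[[u1, u3], u2], u4]
  sign of u1u3u4u2 is +1, so it contributes +[[[u1, u3], u4], u2]


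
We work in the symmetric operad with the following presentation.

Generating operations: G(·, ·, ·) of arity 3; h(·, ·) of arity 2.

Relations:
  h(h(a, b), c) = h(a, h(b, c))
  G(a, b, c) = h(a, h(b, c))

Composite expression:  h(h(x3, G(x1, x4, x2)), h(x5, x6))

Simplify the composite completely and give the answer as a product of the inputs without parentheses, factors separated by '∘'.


x3 ∘ x1 ∘ x4 ∘ x2 ∘ x5 ∘ x6

Every regrouping of h is equal, so read the x-inputs in written order.
G(x1, x4, x2) spells out as x1 ∘ x4 ∘ x2
h(x3, G(x1, x4, x2)) spells out as x3 ∘ x1 ∘ x4 ∘ x2
h(x5, x6) spells out as x5 ∘ x6
h(h(x3, G(x1, x4, x2)), h(x5, x6)) spells out as x3 ∘ x1 ∘ x4 ∘ x2 ∘ x5 ∘ x6


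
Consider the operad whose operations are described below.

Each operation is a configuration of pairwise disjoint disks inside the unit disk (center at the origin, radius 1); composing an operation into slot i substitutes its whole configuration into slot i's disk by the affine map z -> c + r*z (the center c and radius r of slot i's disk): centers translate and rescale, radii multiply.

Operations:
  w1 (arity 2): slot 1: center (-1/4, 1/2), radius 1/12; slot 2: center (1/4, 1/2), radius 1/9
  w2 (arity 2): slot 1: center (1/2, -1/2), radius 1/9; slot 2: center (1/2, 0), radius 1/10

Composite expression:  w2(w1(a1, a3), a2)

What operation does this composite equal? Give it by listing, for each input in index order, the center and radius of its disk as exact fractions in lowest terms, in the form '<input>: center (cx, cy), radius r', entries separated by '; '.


a1: center (17/36, -4/9), radius 1/108; a2: center (1/2, 0), radius 1/10; a3: center (19/36, -4/9), radius 1/81

Only the slot chain above each a matters under w2; compose those maps.
for a1, the 2-step affine chain lands on center (17/36, -4/9), radius 1/108
for a3, the 2-step affine chain lands on center (19/36, -4/9), radius 1/81
for a2, the 1-step affine chain lands on center (1/2, 0), radius 1/10


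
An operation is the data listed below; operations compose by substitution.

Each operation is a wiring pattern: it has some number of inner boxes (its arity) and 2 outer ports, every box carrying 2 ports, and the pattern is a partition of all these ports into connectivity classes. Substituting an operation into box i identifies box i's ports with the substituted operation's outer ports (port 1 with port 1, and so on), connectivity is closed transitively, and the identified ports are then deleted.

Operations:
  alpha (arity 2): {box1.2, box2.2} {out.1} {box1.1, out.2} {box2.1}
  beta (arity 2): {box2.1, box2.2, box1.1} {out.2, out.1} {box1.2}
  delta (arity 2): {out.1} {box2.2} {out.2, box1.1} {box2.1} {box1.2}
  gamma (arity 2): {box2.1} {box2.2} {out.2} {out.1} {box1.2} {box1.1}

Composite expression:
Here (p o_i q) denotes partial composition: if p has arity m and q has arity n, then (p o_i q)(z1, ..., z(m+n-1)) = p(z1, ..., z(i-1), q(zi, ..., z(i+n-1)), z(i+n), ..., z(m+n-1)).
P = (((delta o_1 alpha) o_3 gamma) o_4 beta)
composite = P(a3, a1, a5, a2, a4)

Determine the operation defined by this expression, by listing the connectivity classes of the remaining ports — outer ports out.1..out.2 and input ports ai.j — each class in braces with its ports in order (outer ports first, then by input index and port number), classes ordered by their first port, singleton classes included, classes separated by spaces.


Reachability decides: close wires over delta-identified ports.
after alpha, the pattern on (a3, a1) reads {out.1} {out.2, a3.1} {a1.1} {a1.2, a3.2} (out.j = its outer ports)
after beta, the pattern on (a2, a4) reads {out.1, out.2} {a2.1, a4.1, a4.2} {a2.2} (out.j = its outer ports)
after gamma, the pattern on (a5, a2, a4) reads {out.1} {out.2} {a2.1, a4.1, a4.2} {a2.2} {a5.1} {a5.2} (out.j = its outer ports)
after delta, the pattern on (a3, a1, a5, a2, a4) reads {out.1} {out.2} {a1.1} {a1.2, a3.2} {a2.1, a4.1, a4.2} {a2.2} {a3.1} {a5.1} {a5.2} (out.j = its outer ports)

{out.1} {out.2} {a1.1} {a1.2, a3.2} {a2.1, a4.1, a4.2} {a2.2} {a3.1} {a5.1} {a5.2}


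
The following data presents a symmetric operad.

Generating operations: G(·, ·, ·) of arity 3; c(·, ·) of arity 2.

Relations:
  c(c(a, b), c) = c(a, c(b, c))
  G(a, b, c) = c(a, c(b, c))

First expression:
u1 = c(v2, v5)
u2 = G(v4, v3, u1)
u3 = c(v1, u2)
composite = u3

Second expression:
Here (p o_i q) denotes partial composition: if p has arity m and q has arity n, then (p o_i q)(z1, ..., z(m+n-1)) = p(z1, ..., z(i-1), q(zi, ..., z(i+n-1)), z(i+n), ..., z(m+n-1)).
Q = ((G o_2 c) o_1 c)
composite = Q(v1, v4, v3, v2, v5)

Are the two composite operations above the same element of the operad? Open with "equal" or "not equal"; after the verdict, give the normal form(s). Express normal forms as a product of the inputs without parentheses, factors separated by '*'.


equal — both sides give v1 * v4 * v3 * v2 * v5


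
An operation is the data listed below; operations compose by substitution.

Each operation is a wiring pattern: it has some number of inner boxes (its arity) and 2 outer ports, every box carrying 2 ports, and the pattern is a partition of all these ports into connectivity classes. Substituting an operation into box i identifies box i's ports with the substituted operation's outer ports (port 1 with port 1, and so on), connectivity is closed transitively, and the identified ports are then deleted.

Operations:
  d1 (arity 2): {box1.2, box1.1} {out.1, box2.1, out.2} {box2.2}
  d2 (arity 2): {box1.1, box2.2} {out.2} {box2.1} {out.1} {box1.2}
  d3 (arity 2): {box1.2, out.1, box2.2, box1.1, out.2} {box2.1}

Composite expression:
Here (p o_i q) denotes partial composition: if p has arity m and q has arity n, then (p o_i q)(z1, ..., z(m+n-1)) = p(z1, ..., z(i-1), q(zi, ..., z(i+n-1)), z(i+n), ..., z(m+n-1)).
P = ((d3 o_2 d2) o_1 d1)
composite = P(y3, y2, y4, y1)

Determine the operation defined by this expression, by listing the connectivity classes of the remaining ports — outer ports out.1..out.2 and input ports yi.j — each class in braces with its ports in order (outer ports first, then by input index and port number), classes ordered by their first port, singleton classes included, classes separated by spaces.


{out.1, out.2, y2.1} {y1.1} {y1.2, y4.1} {y2.2} {y3.1, y3.2} {y4.2}


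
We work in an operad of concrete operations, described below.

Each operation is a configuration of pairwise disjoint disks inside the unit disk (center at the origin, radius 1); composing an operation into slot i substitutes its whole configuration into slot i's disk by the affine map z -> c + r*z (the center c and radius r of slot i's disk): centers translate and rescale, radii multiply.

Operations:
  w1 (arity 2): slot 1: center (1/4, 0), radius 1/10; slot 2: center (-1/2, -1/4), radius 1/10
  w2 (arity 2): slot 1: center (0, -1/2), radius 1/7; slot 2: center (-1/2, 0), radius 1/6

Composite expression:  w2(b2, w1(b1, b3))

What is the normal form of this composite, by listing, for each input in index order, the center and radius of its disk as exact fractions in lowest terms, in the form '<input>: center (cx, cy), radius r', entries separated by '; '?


b1: center (-11/24, 0), radius 1/60; b2: center (0, -1/2), radius 1/7; b3: center (-7/12, -1/24), radius 1/60

Below w2, radii multiply path by path; the b-disk centers shift.
for b2, the 1-step affine chain lands on center (0, -1/2), radius 1/7
for b1, the 2-step affine chain lands on center (-11/24, 0), radius 1/60
for b3, the 2-step affine chain lands on center (-7/12, -1/24), radius 1/60


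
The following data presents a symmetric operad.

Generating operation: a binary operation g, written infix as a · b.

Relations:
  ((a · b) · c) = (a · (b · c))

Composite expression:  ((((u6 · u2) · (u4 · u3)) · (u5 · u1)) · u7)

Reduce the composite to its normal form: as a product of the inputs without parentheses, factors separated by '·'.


The g-tree's shape is irrelevant; the u-reading-order decides.
(u6 · u2) flattens to u6 · u2
(u4 · u3) flattens to u4 · u3
((u6 · u2) · (u4 · u3)) flattens to u6 · u2 · u4 · u3
(u5 · u1) flattens to u5 · u1
(((u6 · u2) · (u4 · u3)) · (u5 · u1)) flattens to u6 · u2 · u4 · u3 · u5 · u1
((((u6 · u2) · (u4 · u3)) · (u5 · u1)) · u7) flattens to u6 · u2 · u4 · u3 · u5 · u1 · u7

u6 · u2 · u4 · u3 · u5 · u1 · u7


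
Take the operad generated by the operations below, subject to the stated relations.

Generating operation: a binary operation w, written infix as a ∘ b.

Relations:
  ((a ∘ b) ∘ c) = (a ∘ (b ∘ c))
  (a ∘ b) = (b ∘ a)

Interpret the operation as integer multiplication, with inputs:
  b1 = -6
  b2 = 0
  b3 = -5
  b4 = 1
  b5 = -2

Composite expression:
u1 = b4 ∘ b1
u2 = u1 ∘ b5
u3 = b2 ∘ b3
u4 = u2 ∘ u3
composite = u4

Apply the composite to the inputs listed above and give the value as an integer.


(b4 ∘ b1) = -6
((b4 ∘ b1) ∘ b5) = 12
(b2 ∘ b3) = 0
(((b4 ∘ b1) ∘ b5) ∘ (b2 ∘ b3)) = 0

0


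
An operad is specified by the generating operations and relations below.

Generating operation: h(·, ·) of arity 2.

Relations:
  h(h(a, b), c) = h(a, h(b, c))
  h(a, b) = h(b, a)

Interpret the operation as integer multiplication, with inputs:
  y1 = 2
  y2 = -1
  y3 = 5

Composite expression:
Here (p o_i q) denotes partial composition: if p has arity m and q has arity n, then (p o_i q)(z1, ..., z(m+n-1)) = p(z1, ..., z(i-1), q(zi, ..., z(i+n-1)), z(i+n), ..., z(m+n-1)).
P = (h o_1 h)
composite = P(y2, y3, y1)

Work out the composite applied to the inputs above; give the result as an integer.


h(y2, y3) = -5
h(h(y2, y3), y1) = -10

-10


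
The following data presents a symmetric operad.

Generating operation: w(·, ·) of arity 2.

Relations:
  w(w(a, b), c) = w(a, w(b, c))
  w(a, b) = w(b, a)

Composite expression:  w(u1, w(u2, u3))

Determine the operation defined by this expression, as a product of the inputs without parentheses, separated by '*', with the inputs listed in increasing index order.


u1 * u2 * u3

Reordering under w is free, so list the u-inputs canonically.
w(u2, u3) flattens to u2 * u3
w(u1, w(u2, u3)) flattens to u1 * u2 * u3
reordering the factors by index: u1 * u2 * u3


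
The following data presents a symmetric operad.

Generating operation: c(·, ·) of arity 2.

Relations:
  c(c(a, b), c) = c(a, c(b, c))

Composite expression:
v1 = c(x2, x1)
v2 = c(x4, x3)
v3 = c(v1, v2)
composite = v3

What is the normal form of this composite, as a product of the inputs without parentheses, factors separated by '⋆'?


x2 ⋆ x1 ⋆ x4 ⋆ x3


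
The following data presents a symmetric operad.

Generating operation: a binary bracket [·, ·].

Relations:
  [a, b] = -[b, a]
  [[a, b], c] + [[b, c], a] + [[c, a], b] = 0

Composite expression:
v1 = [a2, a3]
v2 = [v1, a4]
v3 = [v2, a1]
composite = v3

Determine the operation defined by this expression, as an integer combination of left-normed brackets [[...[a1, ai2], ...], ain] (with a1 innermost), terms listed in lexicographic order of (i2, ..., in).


-[[[a1, a2], a3], a4] + [[[a1, a3], a2], a4] + [[[a1, a4], a2], a3] - [[[a1, a4], a3], a2]


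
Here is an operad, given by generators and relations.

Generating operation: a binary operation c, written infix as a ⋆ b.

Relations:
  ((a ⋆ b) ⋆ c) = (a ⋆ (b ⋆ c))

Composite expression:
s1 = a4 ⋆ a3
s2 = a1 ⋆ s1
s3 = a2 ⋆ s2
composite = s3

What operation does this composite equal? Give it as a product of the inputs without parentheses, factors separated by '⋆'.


a2 ⋆ a1 ⋆ a4 ⋆ a3

Every regrouping of c is equal, so read the a-inputs in written order.
(a4 ⋆ a3) reduces to a4 ⋆ a3
(a1 ⋆ (a4 ⋆ a3)) reduces to a1 ⋆ a4 ⋆ a3
(a2 ⋆ (a1 ⋆ (a4 ⋆ a3))) reduces to a2 ⋆ a1 ⋆ a4 ⋆ a3


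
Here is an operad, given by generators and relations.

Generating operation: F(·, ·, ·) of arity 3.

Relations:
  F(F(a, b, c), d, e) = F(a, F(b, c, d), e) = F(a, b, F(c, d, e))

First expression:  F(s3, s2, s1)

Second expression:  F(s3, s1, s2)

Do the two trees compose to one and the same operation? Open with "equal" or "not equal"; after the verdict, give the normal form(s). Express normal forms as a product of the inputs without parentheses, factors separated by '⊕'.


Normal form of the first expression: s3 ⊕ s2 ⊕ s1
Normal form of the second expression: s3 ⊕ s1 ⊕ s2
Different reductions; not equal.

not equal; first: s3 ⊕ s2 ⊕ s1; second: s3 ⊕ s1 ⊕ s2


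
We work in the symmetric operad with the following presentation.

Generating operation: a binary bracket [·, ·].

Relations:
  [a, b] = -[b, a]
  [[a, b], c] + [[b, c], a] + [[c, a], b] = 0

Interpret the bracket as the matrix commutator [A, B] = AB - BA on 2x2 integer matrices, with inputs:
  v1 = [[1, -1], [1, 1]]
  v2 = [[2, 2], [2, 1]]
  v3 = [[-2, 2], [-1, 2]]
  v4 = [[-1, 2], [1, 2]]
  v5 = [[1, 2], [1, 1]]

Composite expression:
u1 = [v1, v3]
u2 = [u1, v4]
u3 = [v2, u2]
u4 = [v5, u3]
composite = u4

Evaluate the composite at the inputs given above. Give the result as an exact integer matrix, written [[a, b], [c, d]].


[[36, -240], [120, -36]]


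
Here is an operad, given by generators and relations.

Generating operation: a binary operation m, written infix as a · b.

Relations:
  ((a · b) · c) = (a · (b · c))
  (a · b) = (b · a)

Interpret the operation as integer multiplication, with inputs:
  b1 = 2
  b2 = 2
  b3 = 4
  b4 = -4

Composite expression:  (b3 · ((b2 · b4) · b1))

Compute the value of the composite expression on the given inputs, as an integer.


(b2 · b4) = -8
((b2 · b4) · b1) = -16
(b3 · ((b2 · b4) · b1)) = -64

-64


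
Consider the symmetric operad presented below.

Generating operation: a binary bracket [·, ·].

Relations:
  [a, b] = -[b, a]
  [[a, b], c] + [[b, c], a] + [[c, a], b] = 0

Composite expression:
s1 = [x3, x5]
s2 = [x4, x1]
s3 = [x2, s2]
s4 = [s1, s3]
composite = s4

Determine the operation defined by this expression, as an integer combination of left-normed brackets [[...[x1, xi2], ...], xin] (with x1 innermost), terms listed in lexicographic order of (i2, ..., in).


A multilinear Lie element is pinned by x1-initial words (x1 innermost).
Composite bracket: [[x3, x5], [x2, [x4, x1]]]
Full expansion: 16 signed words from ab - ba (2^4 = 16).
Only words starting with x1 matter:
  from x1x4x2x3x5, sign -1: term -[[[[x1, x4], x2], x3], x5]
  from x1x4x2x5x3, sign +1: term +[[[[x1, x4], x2], x5], x3]

-[[[[x1, x4], x2], x3], x5] + [[[[x1, x4], x2], x5], x3]


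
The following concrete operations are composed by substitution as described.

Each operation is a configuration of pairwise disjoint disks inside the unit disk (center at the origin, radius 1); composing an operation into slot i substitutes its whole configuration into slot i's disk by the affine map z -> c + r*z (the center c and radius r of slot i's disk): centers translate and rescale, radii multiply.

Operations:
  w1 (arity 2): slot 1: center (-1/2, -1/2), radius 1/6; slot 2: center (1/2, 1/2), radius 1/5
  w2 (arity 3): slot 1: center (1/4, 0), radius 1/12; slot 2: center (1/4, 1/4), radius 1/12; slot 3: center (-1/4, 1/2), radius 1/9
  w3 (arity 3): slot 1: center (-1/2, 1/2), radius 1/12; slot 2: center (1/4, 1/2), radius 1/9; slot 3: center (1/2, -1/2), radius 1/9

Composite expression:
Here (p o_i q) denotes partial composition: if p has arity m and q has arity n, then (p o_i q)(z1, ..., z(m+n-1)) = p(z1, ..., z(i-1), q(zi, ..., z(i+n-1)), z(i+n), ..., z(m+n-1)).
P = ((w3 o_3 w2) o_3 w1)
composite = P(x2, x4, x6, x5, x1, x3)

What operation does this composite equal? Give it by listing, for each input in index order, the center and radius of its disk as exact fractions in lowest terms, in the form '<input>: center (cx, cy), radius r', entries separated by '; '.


x1: center (19/36, -17/36), radius 1/108; x2: center (-1/2, 1/2), radius 1/12; x3: center (17/36, -4/9), radius 1/81; x4: center (1/4, 1/2), radius 1/9; x5: center (115/216, -107/216), radius 1/540; x6: center (113/216, -109/216), radius 1/648

Each x-disk chains the slot maps above it in w3; radii multiply.
for x2, the 1-step affine chain lands on center (-1/2, 1/2), radius 1/12
for x4, the 1-step affine chain lands on center (1/4, 1/2), radius 1/9
for x6, the 3-step affine chain lands on center (113/216, -109/216), radius 1/648
for x5, the 3-step affine chain lands on center (115/216, -107/216), radius 1/540
for x1, the 2-step affine chain lands on center (19/36, -17/36), radius 1/108
for x3, the 2-step affine chain lands on center (17/36, -4/9), radius 1/81


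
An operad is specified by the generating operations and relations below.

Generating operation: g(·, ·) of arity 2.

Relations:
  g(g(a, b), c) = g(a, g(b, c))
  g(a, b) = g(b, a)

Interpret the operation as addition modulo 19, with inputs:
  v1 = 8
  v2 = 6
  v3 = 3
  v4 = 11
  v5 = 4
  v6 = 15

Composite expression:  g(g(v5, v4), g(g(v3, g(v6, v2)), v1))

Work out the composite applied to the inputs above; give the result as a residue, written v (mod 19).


9 (mod 19)

g(v5, v4) = 15
g(v6, v2) = 2
g(v3, g(v6, v2)) = 5
g(g(v3, g(v6, v2)), v1) = 13
g(g(v5, v4), g(g(v3, g(v6, v2)), v1)) = 9


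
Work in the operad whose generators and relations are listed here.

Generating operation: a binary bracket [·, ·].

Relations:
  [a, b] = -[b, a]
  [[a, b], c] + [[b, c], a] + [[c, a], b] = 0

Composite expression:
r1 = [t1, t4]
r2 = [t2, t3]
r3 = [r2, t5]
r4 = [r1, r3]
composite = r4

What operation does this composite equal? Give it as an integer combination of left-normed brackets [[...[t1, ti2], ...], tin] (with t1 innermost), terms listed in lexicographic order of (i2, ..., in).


Left-normed coefficients sit on the t1-initial expansion words.
Composite bracket: [[t1, t4], [[t2, t3], t5]]
Full expansion: 16 signed words from ab - ba (2^4 = 16).
Coefficients come from the t1-initial words:
  t1t4t2t3t5 appears with sign +1, giving the term +[[[[t1, t4], t2], t3], t5]
  t1t4t3t2t5 appears with sign -1, giving the term -[[[[t1, t4], t3], t2], t5]
  t1t4t5t2t3 appears with sign -1, giving the term -[[[[t1, t4], t5], t2], t3]
  t1t4t5t3t2 appears with sign +1, giving the term +[[[[t1, t4], t5], t3], t2]

[[[[t1, t4], t2], t3], t5] - [[[[t1, t4], t3], t2], t5] - [[[[t1, t4], t5], t2], t3] + [[[[t1, t4], t5], t3], t2]


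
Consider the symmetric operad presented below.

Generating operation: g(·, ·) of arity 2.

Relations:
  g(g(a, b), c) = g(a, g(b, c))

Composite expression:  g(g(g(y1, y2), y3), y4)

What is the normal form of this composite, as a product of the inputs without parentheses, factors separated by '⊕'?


y1 ⊕ y2 ⊕ y3 ⊕ y4


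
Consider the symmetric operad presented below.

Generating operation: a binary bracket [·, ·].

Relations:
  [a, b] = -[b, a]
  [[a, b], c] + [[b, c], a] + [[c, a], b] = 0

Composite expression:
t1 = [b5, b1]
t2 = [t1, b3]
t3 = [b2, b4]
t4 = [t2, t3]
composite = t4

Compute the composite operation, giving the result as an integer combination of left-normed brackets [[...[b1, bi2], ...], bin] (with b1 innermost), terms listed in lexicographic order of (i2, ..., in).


-[[[[b1, b5], b3], b2], b4] + [[[[b1, b5], b3], b4], b2]


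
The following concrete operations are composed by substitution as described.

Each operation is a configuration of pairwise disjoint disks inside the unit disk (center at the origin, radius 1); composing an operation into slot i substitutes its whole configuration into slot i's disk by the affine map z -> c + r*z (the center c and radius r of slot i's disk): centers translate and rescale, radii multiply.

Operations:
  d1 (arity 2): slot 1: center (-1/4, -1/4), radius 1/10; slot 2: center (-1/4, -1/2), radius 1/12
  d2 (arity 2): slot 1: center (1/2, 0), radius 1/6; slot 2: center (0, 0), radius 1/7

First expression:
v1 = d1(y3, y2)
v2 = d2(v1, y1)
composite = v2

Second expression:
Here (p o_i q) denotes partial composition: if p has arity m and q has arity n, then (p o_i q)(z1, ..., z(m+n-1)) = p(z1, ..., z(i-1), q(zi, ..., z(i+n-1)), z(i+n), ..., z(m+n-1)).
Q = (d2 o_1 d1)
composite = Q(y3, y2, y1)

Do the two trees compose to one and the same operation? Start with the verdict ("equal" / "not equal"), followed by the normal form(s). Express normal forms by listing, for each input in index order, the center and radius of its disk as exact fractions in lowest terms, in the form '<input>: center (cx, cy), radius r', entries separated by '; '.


equal; both compose to y1: center (0, 0), radius 1/7; y2: center (11/24, -1/12), radius 1/72; y3: center (11/24, -1/24), radius 1/60

In normal form, the first expression is y1: center (0, 0), radius 1/7; y2: center (11/24, -1/12), radius 1/72; y3: center (11/24, -1/24), radius 1/60
In normal form, the second expression is y1: center (0, 0), radius 1/7; y2: center (11/24, -1/12), radius 1/72; y3: center (11/24, -1/24), radius 1/60
The forms coincide; equal.


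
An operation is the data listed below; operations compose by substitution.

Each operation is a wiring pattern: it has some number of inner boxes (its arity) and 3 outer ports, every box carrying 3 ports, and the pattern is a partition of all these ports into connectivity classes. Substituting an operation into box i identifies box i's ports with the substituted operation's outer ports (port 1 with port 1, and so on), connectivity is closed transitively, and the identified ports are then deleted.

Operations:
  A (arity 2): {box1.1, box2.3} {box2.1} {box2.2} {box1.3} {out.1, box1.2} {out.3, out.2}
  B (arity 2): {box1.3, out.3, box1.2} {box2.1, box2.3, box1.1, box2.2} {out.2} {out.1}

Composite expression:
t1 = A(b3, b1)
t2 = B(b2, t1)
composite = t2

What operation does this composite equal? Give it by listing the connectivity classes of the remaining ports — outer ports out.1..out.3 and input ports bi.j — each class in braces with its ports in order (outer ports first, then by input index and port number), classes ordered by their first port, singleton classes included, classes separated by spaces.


{out.1} {out.2} {out.3, b2.2, b2.3} {b1.1} {b1.2} {b1.3, b3.1} {b2.1, b3.2} {b3.3}

After gluing at B, chains via deleted ports link the b-ports.
composing A on (b3, b1), with out.j its own outer ports: {out.1, b3.2} {out.2, out.3} {b1.1} {b1.2} {b1.3, b3.1} {b3.3}
composing B on (b2, b3, b1), with out.j its own outer ports: {out.1} {out.2} {out.3, b2.2, b2.3} {b1.1} {b1.2} {b1.3, b3.1} {b2.1, b3.2} {b3.3}


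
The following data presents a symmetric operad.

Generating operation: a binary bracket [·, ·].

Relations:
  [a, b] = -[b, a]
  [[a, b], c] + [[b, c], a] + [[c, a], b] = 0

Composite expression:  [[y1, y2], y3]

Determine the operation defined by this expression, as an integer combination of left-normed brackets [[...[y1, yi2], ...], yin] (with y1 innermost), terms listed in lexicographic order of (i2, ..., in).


[[y1, y2], y3]

A multilinear Lie element is pinned by y1-initial words (y1 innermost).
Composite bracket: [[y1, y2], y3]
Full expansion: 4 signed words from ab - ba (2^2 = 4).
Coefficients come from the y1-initial words:
  sign of y1y2y3 is +1, so it contributes +[[y1, y2], y3]


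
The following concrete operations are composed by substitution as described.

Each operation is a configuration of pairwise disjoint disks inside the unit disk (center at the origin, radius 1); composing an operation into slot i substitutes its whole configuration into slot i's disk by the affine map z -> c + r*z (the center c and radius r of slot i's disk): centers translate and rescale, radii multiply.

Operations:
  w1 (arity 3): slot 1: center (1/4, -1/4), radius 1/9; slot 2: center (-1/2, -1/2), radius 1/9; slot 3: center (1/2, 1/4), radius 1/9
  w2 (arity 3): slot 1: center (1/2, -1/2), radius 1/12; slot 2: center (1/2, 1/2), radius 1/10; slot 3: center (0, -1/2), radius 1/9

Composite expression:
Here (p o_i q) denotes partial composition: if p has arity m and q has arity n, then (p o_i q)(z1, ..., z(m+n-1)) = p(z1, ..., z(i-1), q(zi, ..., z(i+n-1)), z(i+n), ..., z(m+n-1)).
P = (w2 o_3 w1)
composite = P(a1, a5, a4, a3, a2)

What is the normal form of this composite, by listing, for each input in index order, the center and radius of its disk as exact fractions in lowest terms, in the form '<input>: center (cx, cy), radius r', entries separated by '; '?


a1: center (1/2, -1/2), radius 1/12; a2: center (1/18, -17/36), radius 1/81; a3: center (-1/18, -5/9), radius 1/81; a4: center (1/36, -19/36), radius 1/81; a5: center (1/2, 1/2), radius 1/10


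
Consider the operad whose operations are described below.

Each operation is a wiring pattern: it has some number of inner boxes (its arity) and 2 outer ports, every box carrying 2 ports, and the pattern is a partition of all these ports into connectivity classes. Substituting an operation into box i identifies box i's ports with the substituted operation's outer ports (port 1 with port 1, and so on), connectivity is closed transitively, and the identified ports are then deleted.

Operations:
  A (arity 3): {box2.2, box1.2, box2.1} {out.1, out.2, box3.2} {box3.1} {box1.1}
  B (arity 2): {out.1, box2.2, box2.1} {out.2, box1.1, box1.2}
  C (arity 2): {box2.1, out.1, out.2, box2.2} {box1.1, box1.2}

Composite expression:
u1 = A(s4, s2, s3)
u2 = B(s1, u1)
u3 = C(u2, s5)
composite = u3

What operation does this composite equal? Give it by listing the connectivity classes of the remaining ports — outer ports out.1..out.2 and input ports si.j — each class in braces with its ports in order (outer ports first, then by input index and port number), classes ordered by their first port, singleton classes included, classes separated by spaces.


{out.1, out.2, s5.1, s5.2} {s1.1, s1.2, s3.2} {s2.1, s2.2, s4.2} {s3.1} {s4.1}

Treat the ports identified at C as solder joints: merge, then drop.
through A, on inputs (s4, s2, s3): {out.1, out.2, s3.2} {s2.1, s2.2, s4.2} {s3.1} {s4.1} (out.j = stage outer ports)
through B, on inputs (s1, s4, s2, s3): {out.1, s3.2} {out.2, s1.1, s1.2} {s2.1, s2.2, s4.2} {s3.1} {s4.1} (out.j = stage outer ports)
through C, on inputs (s1, s4, s2, s3, s5): {out.1, out.2, s5.1, s5.2} {s1.1, s1.2, s3.2} {s2.1, s2.2, s4.2} {s3.1} {s4.1} (out.j = stage outer ports)


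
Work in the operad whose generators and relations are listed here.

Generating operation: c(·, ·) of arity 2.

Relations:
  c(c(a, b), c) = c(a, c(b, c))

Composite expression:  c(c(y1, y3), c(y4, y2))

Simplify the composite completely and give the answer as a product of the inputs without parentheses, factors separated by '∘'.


y1 ∘ y3 ∘ y4 ∘ y2

All parenthesizations of c agree; list the y-inputs left to right.
c(y1, y3) flattens to y1 ∘ y3
c(y4, y2) flattens to y4 ∘ y2
c(c(y1, y3), c(y4, y2)) flattens to y1 ∘ y3 ∘ y4 ∘ y2


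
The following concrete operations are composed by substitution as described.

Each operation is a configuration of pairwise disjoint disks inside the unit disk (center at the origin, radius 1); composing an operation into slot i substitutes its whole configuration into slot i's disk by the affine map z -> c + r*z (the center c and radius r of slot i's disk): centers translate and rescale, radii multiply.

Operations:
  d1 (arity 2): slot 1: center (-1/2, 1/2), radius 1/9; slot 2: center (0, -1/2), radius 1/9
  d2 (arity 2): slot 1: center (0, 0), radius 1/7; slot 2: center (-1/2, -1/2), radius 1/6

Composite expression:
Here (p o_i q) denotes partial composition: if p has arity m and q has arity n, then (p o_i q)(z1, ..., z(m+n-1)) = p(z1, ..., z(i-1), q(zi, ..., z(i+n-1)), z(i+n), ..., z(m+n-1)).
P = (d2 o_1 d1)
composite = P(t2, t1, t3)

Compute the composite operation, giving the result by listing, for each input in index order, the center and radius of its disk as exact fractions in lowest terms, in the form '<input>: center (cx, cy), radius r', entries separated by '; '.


t1: center (0, -1/14), radius 1/63; t2: center (-1/14, 1/14), radius 1/63; t3: center (-1/2, -1/2), radius 1/6


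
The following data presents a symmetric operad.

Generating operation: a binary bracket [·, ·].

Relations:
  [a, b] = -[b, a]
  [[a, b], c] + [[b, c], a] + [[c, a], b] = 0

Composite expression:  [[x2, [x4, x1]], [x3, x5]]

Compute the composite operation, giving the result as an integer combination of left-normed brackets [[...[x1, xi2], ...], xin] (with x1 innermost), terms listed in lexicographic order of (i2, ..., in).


Antisymmetry and Jacobi reduce to x1-anchored left-normed brackets.
Composite bracket: [[x2, [x4, x1]], [x3, x5]]
Expanding via [a, b] = ab - ba: 16 signed words (2^4 = 16).
Only words starting with x1 matter:
  the word x1x4x2x3x5 carries sign +1 and contributes +[[[[x1, x4], x2], x3], x5]
  the word x1x4x2x5x3 carries sign -1 and contributes -[[[[x1, x4], x2], x5], x3]

[[[[x1, x4], x2], x3], x5] - [[[[x1, x4], x2], x5], x3]


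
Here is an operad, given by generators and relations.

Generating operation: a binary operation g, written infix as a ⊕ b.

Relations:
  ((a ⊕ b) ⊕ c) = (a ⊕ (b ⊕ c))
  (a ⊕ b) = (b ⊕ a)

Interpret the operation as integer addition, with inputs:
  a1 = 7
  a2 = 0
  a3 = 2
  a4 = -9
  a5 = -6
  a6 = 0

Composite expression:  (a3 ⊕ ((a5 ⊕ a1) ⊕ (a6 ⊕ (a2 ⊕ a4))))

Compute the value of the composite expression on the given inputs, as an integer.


-6

(a5 ⊕ a1) = 1
(a2 ⊕ a4) = -9
(a6 ⊕ (a2 ⊕ a4)) = -9
((a5 ⊕ a1) ⊕ (a6 ⊕ (a2 ⊕ a4))) = -8
(a3 ⊕ ((a5 ⊕ a1) ⊕ (a6 ⊕ (a2 ⊕ a4)))) = -6


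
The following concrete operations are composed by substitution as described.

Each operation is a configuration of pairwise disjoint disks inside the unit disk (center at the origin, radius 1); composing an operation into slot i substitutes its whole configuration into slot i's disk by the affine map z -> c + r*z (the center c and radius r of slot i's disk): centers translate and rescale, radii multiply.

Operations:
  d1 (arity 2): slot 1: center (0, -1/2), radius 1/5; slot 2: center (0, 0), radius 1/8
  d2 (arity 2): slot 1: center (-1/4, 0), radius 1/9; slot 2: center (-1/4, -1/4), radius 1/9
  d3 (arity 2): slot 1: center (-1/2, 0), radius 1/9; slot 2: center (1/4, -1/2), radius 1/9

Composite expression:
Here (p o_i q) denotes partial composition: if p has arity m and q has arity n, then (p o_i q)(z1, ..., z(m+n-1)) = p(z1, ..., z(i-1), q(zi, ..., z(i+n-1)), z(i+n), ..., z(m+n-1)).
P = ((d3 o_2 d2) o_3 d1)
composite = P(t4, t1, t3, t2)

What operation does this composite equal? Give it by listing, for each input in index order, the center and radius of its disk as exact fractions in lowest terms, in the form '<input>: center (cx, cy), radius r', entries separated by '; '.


t1: center (2/9, -1/2), radius 1/81; t2: center (2/9, -19/36), radius 1/648; t3: center (2/9, -173/324), radius 1/405; t4: center (-1/2, 0), radius 1/9

Affine substitution under d3: radii multiply and t-centers shift.
input t4: composing its 1 substitution step yields center (-1/2, 0), radius 1/9
input t1: composing its 2 substitution steps yields center (2/9, -1/2), radius 1/81
input t3: composing its 3 substitution steps yields center (2/9, -173/324), radius 1/405
input t2: composing its 3 substitution steps yields center (2/9, -19/36), radius 1/648


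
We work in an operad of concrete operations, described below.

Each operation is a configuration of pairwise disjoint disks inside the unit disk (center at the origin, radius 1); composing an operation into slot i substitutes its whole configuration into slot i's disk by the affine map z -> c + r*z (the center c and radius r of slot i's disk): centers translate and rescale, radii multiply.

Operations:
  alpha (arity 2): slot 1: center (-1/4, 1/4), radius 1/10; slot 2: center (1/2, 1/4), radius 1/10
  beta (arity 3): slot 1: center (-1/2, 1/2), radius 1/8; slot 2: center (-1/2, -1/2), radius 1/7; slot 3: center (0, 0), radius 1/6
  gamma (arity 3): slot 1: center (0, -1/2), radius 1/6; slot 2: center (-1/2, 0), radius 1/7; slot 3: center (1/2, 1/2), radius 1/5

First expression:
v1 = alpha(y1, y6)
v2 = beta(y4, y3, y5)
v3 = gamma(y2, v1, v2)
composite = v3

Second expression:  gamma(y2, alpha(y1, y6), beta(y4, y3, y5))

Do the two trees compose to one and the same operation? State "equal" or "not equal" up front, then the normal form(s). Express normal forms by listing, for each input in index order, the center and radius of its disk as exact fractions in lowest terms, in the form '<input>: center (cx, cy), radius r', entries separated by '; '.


equal; the common form is y1: center (-15/28, 1/28), radius 1/70; y2: center (0, -1/2), radius 1/6; y3: center (2/5, 2/5), radius 1/35; y4: center (2/5, 3/5), radius 1/40; y5: center (1/2, 1/2), radius 1/30; y6: center (-3/7, 1/28), radius 1/70

The first composite normalizes to y1: center (-15/28, 1/28), radius 1/70; y2: center (0, -1/2), radius 1/6; y3: center (2/5, 2/5), radius 1/35; y4: center (2/5, 3/5), radius 1/40; y5: center (1/2, 1/2), radius 1/30; y6: center (-3/7, 1/28), radius 1/70
The second composite normalizes to y1: center (-15/28, 1/28), radius 1/70; y2: center (0, -1/2), radius 1/6; y3: center (2/5, 2/5), radius 1/35; y4: center (2/5, 3/5), radius 1/40; y5: center (1/2, 1/2), radius 1/30; y6: center (-3/7, 1/28), radius 1/70
Same normal form: equal.


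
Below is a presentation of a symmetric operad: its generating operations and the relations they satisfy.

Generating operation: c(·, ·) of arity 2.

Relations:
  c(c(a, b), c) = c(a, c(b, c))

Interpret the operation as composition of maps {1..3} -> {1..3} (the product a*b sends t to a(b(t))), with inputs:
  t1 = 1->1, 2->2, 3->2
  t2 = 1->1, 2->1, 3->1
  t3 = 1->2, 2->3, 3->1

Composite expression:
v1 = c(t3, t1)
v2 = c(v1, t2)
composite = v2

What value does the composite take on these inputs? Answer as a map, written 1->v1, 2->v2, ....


1->2, 2->2, 3->2

c(t3, t1) = 1->2, 2->3, 3->3
c(c(t3, t1), t2) = 1->2, 2->2, 3->2


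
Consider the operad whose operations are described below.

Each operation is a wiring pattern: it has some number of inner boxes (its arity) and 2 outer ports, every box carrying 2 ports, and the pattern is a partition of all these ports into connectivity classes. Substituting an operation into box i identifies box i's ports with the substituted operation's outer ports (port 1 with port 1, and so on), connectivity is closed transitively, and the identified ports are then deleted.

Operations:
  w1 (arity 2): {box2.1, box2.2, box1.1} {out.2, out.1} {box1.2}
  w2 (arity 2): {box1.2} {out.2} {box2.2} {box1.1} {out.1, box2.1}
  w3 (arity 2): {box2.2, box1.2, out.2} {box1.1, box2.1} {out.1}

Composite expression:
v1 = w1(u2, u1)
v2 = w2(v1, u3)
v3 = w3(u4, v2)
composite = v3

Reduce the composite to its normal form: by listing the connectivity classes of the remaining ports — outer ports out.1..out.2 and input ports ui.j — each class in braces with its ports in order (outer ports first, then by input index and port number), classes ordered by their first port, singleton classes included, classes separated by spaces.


Connectivity passes through glued w3-boundaries; trace each wire chain.
the subtree at w1 composes to {out.1, out.2} {u1.1, u1.2, u2.1} {u2.2} on (u2, u1); out.j = own outer ports
the subtree at w2 composes to {out.1, u3.1} {out.2} {u1.1, u1.2, u2.1} {u2.2} {u3.2} on (u2, u1, u3); out.j = own outer ports
the subtree at w3 composes to {out.1} {out.2, u4.2} {u1.1, u1.2, u2.1} {u2.2} {u3.1, u4.1} {u3.2} on (u4, u2, u1, u3); out.j = own outer ports

{out.1} {out.2, u4.2} {u1.1, u1.2, u2.1} {u2.2} {u3.1, u4.1} {u3.2}


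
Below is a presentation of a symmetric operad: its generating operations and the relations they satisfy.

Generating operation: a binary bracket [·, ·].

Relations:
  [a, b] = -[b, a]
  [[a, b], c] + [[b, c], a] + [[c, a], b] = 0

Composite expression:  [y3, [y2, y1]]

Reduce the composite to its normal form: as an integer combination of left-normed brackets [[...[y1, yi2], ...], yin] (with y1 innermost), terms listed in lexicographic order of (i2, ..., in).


[[y1, y2], y3]

Skip Jacobi rewriting: expand, keep y1-initial words, read off terms.
Composite bracket: [y3, [y2, y1]]
Each bracket splits as ab - ba, giving 4 signed words (2^2 = 4).
Only words starting with y1 matter:
  y1y2y3 (sign +1) contributes +[[y1, y2], y3]
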